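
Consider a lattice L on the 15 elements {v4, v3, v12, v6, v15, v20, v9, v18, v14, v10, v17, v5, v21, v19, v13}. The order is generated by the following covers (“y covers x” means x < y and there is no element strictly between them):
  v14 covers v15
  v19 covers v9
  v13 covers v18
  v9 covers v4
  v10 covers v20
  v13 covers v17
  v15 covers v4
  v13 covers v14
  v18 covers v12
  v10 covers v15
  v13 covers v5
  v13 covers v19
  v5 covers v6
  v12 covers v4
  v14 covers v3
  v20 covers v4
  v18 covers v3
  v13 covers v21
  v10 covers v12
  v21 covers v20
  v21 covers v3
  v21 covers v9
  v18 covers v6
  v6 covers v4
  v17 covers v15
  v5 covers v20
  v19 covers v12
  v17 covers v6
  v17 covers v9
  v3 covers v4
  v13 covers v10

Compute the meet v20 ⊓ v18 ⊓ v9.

Common lower bounds of {v20, v18, v9}: v4.
The greatest among these is v4.

v4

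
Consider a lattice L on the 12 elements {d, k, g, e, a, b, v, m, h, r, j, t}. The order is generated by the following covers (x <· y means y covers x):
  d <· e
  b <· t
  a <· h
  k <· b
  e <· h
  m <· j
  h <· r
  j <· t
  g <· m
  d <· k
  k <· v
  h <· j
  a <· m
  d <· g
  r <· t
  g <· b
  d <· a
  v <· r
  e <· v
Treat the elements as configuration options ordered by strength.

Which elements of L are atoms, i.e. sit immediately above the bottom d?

The atoms are exactly the elements that cover d: a, e, g, k.

a, e, g, k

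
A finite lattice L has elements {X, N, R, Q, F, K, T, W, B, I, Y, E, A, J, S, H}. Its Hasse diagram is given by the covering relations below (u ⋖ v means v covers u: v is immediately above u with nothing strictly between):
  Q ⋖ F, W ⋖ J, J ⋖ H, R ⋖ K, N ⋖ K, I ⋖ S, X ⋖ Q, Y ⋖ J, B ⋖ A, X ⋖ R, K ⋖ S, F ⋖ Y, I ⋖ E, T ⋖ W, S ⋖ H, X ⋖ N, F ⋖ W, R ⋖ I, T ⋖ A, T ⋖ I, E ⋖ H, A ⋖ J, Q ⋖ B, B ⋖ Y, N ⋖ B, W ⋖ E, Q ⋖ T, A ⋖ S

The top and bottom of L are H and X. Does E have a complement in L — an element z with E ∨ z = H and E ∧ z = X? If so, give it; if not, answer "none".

Need z with E ∨ z = H and E ∧ z = X.
Checking each element gives: N.

N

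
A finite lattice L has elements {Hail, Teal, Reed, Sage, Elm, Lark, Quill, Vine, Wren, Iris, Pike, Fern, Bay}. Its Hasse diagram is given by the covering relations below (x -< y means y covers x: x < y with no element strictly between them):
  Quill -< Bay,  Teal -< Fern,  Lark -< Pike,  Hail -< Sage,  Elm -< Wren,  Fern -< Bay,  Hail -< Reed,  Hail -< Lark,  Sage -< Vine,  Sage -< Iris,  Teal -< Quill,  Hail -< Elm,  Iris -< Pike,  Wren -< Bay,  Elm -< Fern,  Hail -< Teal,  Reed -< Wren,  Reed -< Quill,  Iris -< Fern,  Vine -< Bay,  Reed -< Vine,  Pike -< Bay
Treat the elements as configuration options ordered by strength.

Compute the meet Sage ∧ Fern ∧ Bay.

Sage

Common lower bounds of {Sage, Fern, Bay}: Hail, Sage.
The greatest among these is Sage.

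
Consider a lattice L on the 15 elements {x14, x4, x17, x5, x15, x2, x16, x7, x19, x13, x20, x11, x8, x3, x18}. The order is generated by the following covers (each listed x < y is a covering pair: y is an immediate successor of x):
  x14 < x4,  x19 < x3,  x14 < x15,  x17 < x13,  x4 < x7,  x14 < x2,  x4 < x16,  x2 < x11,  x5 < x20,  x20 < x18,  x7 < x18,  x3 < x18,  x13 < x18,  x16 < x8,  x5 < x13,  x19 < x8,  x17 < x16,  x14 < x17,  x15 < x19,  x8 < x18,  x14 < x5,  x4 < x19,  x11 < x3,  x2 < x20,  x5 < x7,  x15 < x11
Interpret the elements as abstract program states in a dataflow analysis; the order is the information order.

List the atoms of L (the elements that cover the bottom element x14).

x15, x17, x2, x4, x5

The atoms are exactly the elements that cover x14: x15, x17, x2, x4, x5.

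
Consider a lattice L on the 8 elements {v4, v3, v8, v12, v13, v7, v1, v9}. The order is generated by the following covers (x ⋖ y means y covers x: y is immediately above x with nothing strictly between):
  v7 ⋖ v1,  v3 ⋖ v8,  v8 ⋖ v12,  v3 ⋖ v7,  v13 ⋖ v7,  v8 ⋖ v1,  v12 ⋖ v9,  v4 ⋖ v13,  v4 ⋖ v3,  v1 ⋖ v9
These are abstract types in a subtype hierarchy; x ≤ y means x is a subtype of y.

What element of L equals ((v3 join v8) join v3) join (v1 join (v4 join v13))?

v1

v3 ∨ v8 = v8
v8 ∨ v3 = v8
v4 ∨ v13 = v13
v1 ∨ v13 = v1
v8 ∨ v1 = v1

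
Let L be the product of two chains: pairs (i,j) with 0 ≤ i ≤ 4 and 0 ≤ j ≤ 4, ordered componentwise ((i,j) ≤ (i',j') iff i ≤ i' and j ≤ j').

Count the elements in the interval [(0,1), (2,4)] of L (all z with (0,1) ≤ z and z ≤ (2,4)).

The interval [(0,1), (2,4)] = {(0,1), (0,2), (0,3), (0,4), (1,1), (1,2), (1,3), (1,4), (2,1), (2,2), (2,3), (2,4)}, which has 12 elements.

12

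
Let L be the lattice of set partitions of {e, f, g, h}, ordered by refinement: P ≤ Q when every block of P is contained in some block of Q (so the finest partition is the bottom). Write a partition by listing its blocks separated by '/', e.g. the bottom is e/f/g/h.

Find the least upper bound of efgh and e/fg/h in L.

The join of efgh and e/fg/h merges any blocks that overlap across the partitions, giving efgh.

efgh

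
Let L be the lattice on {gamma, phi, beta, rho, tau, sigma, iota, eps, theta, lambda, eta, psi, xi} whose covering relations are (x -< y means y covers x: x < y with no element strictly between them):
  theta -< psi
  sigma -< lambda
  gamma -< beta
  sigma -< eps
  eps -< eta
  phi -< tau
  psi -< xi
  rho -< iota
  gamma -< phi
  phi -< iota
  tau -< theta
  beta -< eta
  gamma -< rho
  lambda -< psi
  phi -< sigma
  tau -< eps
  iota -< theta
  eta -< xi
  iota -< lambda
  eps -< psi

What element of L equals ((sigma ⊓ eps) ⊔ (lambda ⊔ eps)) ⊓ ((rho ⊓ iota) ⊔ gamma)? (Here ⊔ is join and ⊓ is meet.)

rho

sigma ∧ eps = sigma
lambda ∨ eps = psi
sigma ∨ psi = psi
rho ∧ iota = rho
rho ∨ gamma = rho
psi ∧ rho = rho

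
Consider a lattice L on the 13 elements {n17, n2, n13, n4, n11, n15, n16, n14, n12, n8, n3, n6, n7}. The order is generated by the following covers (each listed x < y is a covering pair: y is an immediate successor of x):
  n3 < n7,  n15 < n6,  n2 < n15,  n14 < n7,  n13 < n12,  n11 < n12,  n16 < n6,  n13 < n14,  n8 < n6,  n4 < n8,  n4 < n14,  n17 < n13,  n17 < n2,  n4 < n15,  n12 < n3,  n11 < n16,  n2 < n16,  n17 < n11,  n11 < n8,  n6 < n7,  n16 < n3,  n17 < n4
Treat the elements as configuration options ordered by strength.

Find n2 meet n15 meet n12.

n17

Common lower bounds of {n2, n15, n12}: n17.
The greatest among these is n17.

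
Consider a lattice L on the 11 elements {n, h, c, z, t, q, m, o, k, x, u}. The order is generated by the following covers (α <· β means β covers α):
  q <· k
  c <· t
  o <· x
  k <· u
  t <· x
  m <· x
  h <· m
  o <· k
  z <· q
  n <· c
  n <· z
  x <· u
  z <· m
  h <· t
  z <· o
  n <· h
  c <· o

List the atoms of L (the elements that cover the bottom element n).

c, h, z

The atoms are exactly the elements that cover n: c, h, z.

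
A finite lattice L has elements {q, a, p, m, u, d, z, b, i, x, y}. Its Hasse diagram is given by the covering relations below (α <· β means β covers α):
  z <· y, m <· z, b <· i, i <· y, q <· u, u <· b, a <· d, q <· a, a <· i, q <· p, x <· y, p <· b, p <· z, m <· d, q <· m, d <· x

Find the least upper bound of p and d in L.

y

Common upper bounds of {p, d}: y.
The least among these is y.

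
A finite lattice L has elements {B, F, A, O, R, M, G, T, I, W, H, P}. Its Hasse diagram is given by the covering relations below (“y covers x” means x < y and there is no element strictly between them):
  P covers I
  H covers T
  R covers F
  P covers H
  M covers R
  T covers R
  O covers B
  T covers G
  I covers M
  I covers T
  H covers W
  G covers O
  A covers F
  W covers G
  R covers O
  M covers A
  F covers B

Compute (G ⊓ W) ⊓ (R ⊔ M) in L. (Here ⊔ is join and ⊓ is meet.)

O

G ∧ W = G
R ∨ M = M
G ∧ M = O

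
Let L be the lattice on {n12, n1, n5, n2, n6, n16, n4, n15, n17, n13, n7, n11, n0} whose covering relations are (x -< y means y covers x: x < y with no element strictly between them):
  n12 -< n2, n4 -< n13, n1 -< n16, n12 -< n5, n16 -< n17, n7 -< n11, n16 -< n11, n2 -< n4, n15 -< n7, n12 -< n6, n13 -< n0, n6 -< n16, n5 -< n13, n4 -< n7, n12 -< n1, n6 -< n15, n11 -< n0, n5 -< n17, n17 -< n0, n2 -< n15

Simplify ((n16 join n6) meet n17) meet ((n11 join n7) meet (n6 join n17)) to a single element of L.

n16

n16 ∨ n6 = n16
n16 ∧ n17 = n16
n11 ∨ n7 = n11
n6 ∨ n17 = n17
n11 ∧ n17 = n16
n16 ∧ n16 = n16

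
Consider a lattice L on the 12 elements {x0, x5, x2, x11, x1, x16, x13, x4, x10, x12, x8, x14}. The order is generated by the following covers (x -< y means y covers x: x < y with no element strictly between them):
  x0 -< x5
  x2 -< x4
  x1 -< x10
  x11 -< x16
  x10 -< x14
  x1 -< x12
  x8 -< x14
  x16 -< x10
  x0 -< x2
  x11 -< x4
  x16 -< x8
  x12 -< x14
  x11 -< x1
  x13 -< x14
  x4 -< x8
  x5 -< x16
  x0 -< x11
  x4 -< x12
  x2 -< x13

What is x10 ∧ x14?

Common lower bounds of {x10, x14}: x0, x1, x10, x11, x16, x5.
The greatest among these is x10.

x10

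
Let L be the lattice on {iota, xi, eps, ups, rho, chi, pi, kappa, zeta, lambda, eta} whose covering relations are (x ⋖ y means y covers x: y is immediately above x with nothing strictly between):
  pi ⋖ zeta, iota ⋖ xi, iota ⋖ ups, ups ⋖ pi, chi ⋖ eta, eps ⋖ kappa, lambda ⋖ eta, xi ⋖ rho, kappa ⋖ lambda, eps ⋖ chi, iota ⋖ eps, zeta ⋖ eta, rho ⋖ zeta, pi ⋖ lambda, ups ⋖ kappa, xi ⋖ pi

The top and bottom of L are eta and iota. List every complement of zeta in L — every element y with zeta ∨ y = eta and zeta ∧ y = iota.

Need y with zeta ∨ y = eta and zeta ∧ y = iota.
Checking each element gives: chi, eps.

chi, eps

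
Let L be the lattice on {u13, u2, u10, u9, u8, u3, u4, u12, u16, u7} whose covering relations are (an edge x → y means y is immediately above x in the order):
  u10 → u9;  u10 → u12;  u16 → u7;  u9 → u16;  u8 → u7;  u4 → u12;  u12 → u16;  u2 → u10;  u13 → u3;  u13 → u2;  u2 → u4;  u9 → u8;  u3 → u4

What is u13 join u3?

u3

Common upper bounds of {u13, u3}: u12, u16, u3, u4, u7.
The least among these is u3.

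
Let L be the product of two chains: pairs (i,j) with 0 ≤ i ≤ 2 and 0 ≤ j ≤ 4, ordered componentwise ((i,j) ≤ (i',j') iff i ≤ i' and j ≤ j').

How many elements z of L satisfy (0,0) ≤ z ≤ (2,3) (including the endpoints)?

12

The interval [(0,0), (2,3)] = {(0,0), (0,1), (0,2), (0,3), (1,0), (1,1), (1,2), (1,3), (2,0), (2,1), (2,2), (2,3)}, which has 12 elements.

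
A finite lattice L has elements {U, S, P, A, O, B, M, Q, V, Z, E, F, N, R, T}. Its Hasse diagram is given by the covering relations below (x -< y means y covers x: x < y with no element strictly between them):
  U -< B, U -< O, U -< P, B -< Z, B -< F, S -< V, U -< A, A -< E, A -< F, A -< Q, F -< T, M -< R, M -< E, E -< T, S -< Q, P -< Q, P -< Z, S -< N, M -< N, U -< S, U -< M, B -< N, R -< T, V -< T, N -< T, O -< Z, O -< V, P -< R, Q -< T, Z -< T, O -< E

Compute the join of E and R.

Common upper bounds of {E, R}: T.
The least among these is T.

T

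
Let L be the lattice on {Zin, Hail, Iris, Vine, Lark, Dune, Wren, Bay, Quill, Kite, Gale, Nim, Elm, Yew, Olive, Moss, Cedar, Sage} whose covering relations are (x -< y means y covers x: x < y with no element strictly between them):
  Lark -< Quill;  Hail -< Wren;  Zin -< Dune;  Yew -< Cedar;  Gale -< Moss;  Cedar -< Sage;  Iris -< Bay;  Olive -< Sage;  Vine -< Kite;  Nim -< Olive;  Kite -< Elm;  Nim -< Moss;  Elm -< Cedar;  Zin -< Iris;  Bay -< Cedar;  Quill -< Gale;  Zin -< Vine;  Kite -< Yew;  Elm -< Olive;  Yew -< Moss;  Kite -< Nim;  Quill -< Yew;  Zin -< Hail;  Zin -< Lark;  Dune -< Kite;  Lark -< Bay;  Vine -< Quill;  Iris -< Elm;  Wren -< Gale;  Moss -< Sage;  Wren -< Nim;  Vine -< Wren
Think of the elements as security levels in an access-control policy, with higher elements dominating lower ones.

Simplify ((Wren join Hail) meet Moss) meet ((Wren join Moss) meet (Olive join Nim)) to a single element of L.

Wren

Wren ∨ Hail = Wren
Wren ∧ Moss = Wren
Wren ∨ Moss = Moss
Olive ∨ Nim = Olive
Moss ∧ Olive = Nim
Wren ∧ Nim = Wren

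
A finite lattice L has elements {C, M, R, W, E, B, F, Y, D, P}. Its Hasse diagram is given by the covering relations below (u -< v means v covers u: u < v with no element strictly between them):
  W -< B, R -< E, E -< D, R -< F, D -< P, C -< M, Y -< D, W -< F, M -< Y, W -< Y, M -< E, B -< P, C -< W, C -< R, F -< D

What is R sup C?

R

Common upper bounds of {R, C}: D, E, F, P, R.
The least among these is R.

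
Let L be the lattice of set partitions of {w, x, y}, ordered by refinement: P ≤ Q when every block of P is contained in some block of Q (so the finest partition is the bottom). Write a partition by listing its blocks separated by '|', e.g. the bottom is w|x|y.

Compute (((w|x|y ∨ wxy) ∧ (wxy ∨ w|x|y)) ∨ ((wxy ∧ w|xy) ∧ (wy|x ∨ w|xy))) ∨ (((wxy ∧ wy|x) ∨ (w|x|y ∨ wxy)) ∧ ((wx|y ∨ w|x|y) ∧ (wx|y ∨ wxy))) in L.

w|x|y ∨ wxy = wxy
wxy ∨ w|x|y = wxy
wxy ∧ wxy = wxy
wxy ∧ w|xy = w|xy
wy|x ∨ w|xy = wxy
w|xy ∧ wxy = w|xy
wxy ∨ w|xy = wxy
wxy ∧ wy|x = wy|x
w|x|y ∨ wxy = wxy
wy|x ∨ wxy = wxy
wx|y ∨ w|x|y = wx|y
wx|y ∨ wxy = wxy
wx|y ∧ wxy = wx|y
wxy ∧ wx|y = wx|y
wxy ∨ wx|y = wxy

wxy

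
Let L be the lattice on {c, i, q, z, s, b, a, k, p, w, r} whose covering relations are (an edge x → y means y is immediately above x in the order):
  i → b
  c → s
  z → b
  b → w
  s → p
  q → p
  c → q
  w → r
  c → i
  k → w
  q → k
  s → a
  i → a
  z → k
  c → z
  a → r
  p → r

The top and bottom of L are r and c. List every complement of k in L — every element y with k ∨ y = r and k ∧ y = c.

Need y with k ∨ y = r and k ∧ y = c.
Checking each element gives: a, s.

a, s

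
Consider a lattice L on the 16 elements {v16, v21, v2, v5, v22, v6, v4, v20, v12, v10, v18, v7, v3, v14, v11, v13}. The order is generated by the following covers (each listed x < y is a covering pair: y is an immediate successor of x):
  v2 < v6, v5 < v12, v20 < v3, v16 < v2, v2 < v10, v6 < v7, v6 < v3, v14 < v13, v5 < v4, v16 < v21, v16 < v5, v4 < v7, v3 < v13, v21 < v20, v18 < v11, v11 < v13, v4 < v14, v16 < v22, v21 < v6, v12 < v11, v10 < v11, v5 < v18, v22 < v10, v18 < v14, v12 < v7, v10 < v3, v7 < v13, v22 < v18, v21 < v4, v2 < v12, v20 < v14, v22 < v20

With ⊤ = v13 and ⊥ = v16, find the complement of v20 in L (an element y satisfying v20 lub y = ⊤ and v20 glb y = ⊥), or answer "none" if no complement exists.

Need y with v20 ∨ y = v13 and v20 ∧ y = v16.
Checking each element gives: v12.

v12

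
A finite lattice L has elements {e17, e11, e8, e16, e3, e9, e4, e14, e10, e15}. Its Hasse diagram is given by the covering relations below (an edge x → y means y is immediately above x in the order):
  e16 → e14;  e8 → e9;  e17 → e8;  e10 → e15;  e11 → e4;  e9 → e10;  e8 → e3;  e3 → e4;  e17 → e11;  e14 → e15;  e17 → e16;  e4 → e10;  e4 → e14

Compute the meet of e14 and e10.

e4

Common lower bounds of {e14, e10}: e11, e17, e3, e4, e8.
The greatest among these is e4.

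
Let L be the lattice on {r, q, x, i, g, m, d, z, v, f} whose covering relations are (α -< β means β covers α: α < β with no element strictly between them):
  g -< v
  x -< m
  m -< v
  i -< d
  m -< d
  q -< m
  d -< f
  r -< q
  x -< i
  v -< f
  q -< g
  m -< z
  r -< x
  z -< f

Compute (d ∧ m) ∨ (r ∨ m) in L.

m

d ∧ m = m
r ∨ m = m
m ∨ m = m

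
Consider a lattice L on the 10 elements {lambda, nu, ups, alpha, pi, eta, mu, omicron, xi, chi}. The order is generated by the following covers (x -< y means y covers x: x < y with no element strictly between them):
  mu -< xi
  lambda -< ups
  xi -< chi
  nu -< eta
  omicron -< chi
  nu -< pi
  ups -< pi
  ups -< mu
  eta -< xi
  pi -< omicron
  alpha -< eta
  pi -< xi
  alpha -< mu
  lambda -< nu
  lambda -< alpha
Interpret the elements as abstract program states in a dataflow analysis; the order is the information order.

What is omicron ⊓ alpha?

lambda

Common lower bounds of {omicron, alpha}: lambda.
The greatest among these is lambda.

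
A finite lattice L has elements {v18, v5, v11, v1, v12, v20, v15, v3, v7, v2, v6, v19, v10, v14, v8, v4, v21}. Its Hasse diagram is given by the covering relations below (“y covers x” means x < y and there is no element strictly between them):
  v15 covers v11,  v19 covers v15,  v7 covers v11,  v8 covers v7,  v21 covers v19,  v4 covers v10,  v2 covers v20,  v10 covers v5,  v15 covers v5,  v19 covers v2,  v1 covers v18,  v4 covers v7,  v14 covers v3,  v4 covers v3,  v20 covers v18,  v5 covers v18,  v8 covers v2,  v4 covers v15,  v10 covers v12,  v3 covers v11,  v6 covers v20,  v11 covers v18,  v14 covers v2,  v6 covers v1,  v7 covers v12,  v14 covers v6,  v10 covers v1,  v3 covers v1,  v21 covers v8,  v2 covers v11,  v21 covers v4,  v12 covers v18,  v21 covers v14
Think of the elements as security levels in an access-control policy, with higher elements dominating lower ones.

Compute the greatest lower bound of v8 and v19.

v2

Common lower bounds of {v8, v19}: v11, v18, v2, v20.
The greatest among these is v2.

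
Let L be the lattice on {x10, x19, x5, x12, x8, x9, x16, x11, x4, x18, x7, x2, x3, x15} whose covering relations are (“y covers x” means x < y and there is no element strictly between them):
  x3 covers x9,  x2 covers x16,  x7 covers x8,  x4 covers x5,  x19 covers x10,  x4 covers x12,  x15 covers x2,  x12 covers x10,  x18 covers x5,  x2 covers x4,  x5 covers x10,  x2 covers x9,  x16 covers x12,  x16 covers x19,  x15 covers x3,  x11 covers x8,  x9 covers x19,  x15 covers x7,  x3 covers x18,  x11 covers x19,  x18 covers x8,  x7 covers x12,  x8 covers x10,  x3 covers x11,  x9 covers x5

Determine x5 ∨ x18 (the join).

Common upper bounds of {x5, x18}: x15, x18, x3.
The least among these is x18.

x18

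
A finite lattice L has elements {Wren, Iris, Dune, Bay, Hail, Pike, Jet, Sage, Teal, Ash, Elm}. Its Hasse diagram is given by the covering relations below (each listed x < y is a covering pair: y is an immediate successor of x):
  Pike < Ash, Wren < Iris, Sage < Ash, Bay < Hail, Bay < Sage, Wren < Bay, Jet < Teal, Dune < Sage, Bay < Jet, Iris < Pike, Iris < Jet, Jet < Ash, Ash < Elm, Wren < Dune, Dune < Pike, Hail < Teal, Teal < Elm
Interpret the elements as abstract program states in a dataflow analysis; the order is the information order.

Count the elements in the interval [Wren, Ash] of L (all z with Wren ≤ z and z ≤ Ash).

The interval [Wren, Ash] = {Ash, Bay, Dune, Iris, Jet, Pike, Sage, Wren}, which has 8 elements.

8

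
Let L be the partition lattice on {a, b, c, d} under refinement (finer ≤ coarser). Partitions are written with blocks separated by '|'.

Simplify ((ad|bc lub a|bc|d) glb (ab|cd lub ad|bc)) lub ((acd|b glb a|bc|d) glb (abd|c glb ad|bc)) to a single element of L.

ad|bc ∨ a|bc|d = ad|bc
ab|cd ∨ ad|bc = abcd
ad|bc ∧ abcd = ad|bc
acd|b ∧ a|bc|d = a|b|c|d
abd|c ∧ ad|bc = ad|b|c
a|b|c|d ∧ ad|b|c = a|b|c|d
ad|bc ∨ a|b|c|d = ad|bc

ad|bc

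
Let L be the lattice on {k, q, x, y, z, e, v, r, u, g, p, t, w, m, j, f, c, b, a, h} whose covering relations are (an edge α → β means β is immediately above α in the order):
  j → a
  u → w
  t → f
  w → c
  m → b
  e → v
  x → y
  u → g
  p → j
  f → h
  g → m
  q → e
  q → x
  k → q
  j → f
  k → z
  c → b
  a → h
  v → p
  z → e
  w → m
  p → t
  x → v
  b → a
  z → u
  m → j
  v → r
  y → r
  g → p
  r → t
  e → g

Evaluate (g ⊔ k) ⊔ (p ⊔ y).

t

g ∨ k = g
p ∨ y = t
g ∨ t = t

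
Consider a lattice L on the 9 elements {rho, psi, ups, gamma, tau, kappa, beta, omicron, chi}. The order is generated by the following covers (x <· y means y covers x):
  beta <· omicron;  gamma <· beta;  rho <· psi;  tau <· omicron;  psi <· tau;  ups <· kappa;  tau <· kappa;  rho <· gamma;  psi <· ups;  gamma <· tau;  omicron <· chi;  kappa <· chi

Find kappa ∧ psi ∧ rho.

Common lower bounds of {kappa, psi, rho}: rho.
The greatest among these is rho.

rho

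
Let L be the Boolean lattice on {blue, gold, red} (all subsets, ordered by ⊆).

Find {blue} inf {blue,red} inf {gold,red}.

{}

Common lower bounds of {{blue}, {blue,red}, {gold,red}}: {}.
The greatest among these is {}.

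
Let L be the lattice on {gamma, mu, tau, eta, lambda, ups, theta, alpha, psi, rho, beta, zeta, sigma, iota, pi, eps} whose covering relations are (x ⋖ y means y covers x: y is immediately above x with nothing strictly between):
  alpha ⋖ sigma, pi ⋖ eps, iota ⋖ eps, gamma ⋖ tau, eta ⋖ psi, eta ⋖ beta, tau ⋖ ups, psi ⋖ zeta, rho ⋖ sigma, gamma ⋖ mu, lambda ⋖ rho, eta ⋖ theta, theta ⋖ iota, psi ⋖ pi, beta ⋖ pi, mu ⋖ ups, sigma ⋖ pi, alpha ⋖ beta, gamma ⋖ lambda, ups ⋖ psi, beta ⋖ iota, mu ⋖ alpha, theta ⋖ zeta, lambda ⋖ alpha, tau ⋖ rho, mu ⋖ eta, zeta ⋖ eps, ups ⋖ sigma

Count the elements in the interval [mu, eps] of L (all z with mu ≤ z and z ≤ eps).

12

The interval [mu, eps] = {alpha, beta, eps, eta, iota, mu, pi, psi, sigma, theta, ups, zeta}, which has 12 elements.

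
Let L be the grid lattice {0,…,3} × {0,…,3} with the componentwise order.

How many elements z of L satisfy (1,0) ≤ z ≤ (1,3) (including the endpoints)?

The interval [(1,0), (1,3)] = {(1,0), (1,1), (1,2), (1,3)}, which has 4 elements.

4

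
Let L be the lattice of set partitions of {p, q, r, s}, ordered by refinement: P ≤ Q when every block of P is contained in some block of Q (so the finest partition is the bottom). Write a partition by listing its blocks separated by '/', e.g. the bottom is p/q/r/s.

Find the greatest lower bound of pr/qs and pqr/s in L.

pr/q/s

Common lower bounds of {pr/qs, pqr/s}: p/q/r/s, pr/q/s.
The greatest among these is pr/q/s.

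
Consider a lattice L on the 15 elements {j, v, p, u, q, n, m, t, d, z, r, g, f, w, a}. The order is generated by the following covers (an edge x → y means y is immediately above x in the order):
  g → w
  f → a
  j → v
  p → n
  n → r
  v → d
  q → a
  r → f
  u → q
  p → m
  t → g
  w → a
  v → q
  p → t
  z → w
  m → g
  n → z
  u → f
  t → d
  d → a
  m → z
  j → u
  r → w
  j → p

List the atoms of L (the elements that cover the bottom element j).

The atoms are exactly the elements that cover j: p, u, v.

p, u, v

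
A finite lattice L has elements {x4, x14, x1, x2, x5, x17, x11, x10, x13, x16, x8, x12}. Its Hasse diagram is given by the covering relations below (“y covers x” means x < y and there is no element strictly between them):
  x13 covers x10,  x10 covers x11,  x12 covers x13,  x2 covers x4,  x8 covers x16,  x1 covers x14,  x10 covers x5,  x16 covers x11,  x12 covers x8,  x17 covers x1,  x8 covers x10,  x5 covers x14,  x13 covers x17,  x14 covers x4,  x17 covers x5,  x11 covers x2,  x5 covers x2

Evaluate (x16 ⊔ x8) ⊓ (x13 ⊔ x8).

x8

x16 ∨ x8 = x8
x13 ∨ x8 = x12
x8 ∧ x12 = x8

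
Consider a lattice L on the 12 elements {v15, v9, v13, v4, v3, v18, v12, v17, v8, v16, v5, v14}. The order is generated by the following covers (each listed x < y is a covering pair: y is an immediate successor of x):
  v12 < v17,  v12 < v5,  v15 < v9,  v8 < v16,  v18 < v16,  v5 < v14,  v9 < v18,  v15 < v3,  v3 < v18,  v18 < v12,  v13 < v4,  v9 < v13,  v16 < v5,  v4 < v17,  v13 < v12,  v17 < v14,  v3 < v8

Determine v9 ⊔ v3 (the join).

Common upper bounds of {v9, v3}: v12, v14, v16, v17, v18, v5.
The least among these is v18.

v18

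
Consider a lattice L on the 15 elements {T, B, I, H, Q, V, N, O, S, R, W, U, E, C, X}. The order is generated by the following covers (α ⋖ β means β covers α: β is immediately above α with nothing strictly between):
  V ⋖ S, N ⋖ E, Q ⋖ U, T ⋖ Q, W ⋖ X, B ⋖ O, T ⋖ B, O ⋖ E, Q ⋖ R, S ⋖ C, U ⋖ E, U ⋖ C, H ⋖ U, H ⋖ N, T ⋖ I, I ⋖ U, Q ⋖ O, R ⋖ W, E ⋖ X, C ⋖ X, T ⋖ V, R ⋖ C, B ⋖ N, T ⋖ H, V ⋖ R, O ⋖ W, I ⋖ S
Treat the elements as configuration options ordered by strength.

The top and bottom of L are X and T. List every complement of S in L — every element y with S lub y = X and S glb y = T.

B, N, O

Need y with S ∨ y = X and S ∧ y = T.
Checking each element gives: B, N, O.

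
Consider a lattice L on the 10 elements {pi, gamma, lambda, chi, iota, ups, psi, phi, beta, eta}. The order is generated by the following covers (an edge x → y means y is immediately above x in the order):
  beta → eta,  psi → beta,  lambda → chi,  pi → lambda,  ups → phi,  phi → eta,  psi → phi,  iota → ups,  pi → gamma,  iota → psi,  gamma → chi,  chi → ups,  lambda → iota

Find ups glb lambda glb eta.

Common lower bounds of {ups, lambda, eta}: lambda, pi.
The greatest among these is lambda.

lambda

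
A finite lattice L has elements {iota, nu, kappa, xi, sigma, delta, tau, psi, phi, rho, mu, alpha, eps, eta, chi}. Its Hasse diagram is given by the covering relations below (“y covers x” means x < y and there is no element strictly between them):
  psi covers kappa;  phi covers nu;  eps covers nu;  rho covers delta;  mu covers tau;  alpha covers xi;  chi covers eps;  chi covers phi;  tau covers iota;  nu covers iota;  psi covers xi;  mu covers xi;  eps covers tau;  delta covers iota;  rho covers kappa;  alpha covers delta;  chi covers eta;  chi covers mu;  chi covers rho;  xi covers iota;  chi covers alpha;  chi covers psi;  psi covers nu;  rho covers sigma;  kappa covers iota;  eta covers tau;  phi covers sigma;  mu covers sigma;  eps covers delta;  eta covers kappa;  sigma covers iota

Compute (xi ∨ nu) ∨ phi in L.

xi ∨ nu = psi
psi ∨ phi = chi

chi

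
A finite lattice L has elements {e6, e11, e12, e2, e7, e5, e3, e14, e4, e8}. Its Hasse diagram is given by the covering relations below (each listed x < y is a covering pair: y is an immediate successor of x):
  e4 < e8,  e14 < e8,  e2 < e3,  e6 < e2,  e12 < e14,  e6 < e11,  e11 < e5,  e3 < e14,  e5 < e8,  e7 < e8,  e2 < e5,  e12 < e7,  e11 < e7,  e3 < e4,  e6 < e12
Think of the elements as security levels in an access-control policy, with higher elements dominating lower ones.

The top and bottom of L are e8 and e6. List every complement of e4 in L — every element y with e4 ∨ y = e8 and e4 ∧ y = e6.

Need y with e4 ∨ y = e8 and e4 ∧ y = e6.
Checking each element gives: e11, e12, e7.

e11, e12, e7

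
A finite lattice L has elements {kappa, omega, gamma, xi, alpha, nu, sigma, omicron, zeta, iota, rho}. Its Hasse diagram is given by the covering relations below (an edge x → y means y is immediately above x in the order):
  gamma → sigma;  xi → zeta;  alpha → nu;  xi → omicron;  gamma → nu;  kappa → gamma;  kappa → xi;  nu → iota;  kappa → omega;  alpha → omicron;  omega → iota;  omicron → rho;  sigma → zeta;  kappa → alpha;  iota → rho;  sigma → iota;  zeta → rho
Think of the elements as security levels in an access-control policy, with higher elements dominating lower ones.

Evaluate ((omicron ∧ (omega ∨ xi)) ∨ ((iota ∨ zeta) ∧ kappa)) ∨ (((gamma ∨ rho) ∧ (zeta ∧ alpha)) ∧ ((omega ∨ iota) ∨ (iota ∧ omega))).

omega ∨ xi = rho
omicron ∧ rho = omicron
iota ∨ zeta = rho
rho ∧ kappa = kappa
omicron ∨ kappa = omicron
gamma ∨ rho = rho
zeta ∧ alpha = kappa
rho ∧ kappa = kappa
omega ∨ iota = iota
iota ∧ omega = omega
iota ∨ omega = iota
kappa ∧ iota = kappa
omicron ∨ kappa = omicron

omicron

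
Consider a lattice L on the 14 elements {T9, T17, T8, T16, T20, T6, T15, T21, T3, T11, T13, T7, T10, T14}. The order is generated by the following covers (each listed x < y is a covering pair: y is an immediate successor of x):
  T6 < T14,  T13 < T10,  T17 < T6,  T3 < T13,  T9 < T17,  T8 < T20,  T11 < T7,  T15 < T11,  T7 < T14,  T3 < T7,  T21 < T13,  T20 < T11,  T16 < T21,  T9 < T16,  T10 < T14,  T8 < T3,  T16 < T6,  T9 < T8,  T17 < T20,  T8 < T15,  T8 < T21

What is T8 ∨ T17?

Common upper bounds of {T8, T17}: T11, T14, T20, T7.
The least among these is T20.

T20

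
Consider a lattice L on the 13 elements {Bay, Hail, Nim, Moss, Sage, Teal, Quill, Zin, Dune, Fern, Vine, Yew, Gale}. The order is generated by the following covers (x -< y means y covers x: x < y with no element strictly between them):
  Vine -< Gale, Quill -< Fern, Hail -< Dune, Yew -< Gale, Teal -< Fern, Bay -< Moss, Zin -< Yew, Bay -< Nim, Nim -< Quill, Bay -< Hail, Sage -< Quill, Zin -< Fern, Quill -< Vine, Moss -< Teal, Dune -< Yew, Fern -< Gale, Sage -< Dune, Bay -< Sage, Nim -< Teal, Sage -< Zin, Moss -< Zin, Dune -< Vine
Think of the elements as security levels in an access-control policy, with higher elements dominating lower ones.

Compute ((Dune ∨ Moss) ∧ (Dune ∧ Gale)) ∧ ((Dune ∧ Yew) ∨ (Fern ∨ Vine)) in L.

Dune ∨ Moss = Yew
Dune ∧ Gale = Dune
Yew ∧ Dune = Dune
Dune ∧ Yew = Dune
Fern ∨ Vine = Gale
Dune ∨ Gale = Gale
Dune ∧ Gale = Dune

Dune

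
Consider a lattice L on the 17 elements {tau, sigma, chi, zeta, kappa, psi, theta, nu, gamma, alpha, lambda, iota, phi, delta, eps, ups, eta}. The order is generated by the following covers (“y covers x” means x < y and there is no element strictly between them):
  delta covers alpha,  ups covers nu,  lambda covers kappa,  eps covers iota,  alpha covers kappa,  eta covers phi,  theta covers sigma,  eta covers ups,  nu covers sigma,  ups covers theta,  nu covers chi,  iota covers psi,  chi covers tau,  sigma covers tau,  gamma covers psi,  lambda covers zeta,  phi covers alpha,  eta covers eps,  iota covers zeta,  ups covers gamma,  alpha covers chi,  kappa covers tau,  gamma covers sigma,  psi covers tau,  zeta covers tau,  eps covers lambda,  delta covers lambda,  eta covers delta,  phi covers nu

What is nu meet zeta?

Common lower bounds of {nu, zeta}: tau.
The greatest among these is tau.

tau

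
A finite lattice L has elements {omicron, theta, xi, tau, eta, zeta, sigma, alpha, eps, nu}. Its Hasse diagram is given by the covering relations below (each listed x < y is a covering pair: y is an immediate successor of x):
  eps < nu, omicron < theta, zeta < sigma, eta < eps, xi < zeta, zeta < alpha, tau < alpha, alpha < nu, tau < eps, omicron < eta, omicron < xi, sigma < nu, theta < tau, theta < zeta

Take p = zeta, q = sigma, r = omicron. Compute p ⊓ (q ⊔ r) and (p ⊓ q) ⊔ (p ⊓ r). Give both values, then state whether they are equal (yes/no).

q ⊔ r = sigma, so p ⊓ (q ⊔ r) = zeta ⊓ sigma = zeta.
p ⊓ q = zeta and p ⊓ r = omicron, so (p ⊓ q) ⊔ (p ⊓ r) = zeta ⊔ omicron = zeta.
Equal: yes.

zeta; zeta; yes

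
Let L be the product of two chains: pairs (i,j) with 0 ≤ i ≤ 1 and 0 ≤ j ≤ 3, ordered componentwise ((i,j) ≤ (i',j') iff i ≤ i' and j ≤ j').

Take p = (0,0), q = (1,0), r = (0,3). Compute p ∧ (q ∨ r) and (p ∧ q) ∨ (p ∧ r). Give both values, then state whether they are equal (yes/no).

q ∨ r = (1,3), so p ∧ (q ∨ r) = (0,0) ∧ (1,3) = (0,0).
p ∧ q = (0,0) and p ∧ r = (0,0), so (p ∧ q) ∨ (p ∧ r) = (0,0) ∨ (0,0) = (0,0).
Equal: yes.

(0,0); (0,0); yes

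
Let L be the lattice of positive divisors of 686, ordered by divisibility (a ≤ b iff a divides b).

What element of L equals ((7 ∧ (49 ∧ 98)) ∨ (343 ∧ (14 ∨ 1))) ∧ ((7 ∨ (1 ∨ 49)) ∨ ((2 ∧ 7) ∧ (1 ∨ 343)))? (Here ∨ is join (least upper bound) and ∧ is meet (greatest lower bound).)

7

49 ∧ 98 = 49
7 ∧ 49 = 7
14 ∨ 1 = 14
343 ∧ 14 = 7
7 ∨ 7 = 7
1 ∨ 49 = 49
7 ∨ 49 = 49
2 ∧ 7 = 1
1 ∨ 343 = 343
1 ∧ 343 = 1
49 ∨ 1 = 49
7 ∧ 49 = 7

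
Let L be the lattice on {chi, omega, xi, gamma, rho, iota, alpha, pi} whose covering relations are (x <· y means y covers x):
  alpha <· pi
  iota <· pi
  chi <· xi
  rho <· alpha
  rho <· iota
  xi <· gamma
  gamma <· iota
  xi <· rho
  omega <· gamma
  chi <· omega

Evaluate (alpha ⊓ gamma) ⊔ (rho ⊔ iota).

alpha ∧ gamma = xi
rho ∨ iota = iota
xi ∨ iota = iota

iota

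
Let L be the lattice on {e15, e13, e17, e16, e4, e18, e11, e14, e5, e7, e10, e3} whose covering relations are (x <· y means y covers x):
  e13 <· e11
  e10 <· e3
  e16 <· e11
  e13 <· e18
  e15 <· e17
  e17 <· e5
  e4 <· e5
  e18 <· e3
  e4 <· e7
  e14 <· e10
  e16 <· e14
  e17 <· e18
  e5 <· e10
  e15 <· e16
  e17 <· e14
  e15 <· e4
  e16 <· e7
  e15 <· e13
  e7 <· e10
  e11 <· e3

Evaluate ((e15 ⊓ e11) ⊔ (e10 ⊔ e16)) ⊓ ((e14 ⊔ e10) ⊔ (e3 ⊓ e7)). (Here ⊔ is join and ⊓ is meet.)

e10

e15 ∧ e11 = e15
e10 ∨ e16 = e10
e15 ∨ e10 = e10
e14 ∨ e10 = e10
e3 ∧ e7 = e7
e10 ∨ e7 = e10
e10 ∧ e10 = e10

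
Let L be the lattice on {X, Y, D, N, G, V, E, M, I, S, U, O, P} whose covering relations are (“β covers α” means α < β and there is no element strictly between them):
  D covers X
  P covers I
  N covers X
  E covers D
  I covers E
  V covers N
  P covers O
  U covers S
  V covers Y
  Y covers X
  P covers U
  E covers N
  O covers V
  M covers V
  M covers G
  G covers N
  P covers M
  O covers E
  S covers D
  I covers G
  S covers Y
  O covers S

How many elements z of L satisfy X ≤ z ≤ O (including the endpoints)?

8

The interval [X, O] = {D, E, N, O, S, V, X, Y}, which has 8 elements.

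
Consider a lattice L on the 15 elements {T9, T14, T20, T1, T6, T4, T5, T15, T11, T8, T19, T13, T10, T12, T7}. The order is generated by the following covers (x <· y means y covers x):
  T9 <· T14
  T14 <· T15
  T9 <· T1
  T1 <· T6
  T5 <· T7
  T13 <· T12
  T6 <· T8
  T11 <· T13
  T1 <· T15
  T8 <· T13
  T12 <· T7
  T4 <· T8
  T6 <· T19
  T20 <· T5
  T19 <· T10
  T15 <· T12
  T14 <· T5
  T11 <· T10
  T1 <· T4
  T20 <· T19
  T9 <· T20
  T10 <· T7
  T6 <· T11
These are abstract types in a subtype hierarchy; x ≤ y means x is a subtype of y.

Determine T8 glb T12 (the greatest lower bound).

Common lower bounds of {T8, T12}: T1, T4, T6, T8, T9.
The greatest among these is T8.

T8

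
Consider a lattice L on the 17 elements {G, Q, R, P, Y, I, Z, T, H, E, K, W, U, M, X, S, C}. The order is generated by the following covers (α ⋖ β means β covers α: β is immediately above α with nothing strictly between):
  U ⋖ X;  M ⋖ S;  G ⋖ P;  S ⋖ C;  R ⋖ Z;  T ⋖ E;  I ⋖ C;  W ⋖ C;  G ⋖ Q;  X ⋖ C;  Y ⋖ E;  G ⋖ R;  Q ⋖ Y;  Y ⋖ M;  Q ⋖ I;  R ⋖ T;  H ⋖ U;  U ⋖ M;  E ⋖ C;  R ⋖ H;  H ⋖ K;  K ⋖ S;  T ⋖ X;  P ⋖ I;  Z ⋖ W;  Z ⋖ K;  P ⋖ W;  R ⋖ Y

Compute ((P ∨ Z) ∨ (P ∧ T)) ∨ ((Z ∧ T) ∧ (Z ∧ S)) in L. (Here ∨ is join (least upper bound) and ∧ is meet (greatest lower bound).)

W

P ∨ Z = W
P ∧ T = G
W ∨ G = W
Z ∧ T = R
Z ∧ S = Z
R ∧ Z = R
W ∨ R = W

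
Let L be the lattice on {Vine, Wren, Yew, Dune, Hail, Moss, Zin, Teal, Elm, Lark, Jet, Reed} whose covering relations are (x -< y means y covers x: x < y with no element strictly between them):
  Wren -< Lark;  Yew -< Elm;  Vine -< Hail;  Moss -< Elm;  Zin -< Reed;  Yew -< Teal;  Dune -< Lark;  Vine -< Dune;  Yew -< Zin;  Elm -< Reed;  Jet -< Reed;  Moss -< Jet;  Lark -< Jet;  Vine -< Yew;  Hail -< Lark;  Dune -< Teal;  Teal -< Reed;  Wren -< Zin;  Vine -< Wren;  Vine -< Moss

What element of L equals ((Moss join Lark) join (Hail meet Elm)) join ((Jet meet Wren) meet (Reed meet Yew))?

Jet

Moss ∨ Lark = Jet
Hail ∧ Elm = Vine
Jet ∨ Vine = Jet
Jet ∧ Wren = Wren
Reed ∧ Yew = Yew
Wren ∧ Yew = Vine
Jet ∨ Vine = Jet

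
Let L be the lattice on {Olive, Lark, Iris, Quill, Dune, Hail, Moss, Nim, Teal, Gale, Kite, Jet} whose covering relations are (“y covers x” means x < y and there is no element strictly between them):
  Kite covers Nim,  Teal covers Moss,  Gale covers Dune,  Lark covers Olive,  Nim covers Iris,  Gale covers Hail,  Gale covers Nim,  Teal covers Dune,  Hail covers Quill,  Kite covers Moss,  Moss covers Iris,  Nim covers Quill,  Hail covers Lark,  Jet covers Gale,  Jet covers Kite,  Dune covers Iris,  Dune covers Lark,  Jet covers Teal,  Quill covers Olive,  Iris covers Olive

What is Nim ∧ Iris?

Iris

Common lower bounds of {Nim, Iris}: Iris, Olive.
The greatest among these is Iris.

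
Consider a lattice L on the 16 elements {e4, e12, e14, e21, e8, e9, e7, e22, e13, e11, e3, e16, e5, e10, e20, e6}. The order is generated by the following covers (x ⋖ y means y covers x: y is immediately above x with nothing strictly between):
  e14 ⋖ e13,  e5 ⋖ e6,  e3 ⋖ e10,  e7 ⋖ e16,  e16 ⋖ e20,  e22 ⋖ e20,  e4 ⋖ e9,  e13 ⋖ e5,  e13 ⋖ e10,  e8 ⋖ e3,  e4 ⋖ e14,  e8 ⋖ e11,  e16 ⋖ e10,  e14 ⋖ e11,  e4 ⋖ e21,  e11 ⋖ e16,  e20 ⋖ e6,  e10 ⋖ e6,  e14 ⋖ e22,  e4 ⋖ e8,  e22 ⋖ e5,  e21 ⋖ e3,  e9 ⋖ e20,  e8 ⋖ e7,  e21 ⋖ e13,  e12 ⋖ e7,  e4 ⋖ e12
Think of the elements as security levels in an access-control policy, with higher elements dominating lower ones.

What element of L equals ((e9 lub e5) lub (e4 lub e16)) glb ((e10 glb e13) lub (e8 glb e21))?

e9 ∨ e5 = e6
e4 ∨ e16 = e16
e6 ∨ e16 = e6
e10 ∧ e13 = e13
e8 ∧ e21 = e4
e13 ∨ e4 = e13
e6 ∧ e13 = e13

e13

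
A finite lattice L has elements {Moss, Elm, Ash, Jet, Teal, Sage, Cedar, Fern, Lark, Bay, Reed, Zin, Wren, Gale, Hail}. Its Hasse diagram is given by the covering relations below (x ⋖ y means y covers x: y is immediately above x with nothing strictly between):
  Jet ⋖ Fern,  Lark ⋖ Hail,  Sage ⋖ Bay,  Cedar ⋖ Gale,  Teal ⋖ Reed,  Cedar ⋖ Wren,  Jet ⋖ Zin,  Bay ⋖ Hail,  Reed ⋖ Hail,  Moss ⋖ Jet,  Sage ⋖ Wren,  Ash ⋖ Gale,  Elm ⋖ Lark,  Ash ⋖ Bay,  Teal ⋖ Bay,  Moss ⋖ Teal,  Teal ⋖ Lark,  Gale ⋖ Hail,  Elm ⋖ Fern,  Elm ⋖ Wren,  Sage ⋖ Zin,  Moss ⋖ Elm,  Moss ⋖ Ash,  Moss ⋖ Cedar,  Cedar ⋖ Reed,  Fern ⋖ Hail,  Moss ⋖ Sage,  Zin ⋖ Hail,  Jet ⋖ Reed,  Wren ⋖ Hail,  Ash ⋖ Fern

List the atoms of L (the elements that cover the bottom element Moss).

Ash, Cedar, Elm, Jet, Sage, Teal

The atoms are exactly the elements that cover Moss: Ash, Cedar, Elm, Jet, Sage, Teal.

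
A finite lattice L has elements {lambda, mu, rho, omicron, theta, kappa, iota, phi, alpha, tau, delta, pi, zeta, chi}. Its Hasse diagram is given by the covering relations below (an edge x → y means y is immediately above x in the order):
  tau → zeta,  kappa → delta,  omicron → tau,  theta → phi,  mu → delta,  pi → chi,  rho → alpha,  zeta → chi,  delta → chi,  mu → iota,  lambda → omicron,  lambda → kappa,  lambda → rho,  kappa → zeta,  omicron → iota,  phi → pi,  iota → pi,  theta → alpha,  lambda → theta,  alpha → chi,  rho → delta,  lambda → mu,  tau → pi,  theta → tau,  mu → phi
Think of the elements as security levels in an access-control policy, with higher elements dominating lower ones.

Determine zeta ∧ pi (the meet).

Common lower bounds of {zeta, pi}: lambda, omicron, tau, theta.
The greatest among these is tau.

tau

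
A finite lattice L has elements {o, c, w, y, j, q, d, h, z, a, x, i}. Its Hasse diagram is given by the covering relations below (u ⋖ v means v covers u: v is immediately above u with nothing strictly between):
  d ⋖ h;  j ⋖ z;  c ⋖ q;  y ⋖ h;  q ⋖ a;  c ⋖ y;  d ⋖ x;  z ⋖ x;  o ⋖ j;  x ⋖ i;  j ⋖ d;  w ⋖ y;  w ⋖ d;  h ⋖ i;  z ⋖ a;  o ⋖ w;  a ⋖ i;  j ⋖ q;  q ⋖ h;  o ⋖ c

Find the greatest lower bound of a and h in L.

q

Common lower bounds of {a, h}: c, j, o, q.
The greatest among these is q.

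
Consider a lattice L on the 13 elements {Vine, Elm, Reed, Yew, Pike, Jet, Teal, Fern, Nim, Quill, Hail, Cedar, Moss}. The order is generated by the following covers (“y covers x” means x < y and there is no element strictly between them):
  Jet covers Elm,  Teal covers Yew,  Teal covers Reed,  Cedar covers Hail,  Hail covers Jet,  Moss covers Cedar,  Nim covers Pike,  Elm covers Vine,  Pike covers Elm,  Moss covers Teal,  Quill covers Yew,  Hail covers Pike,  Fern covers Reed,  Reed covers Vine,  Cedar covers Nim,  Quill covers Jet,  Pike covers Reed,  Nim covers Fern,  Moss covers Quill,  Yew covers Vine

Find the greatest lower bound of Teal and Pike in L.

Reed

Common lower bounds of {Teal, Pike}: Reed, Vine.
The greatest among these is Reed.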